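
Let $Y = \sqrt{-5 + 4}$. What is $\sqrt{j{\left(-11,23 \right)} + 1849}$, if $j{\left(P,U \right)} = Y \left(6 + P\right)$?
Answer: $\sqrt{1849 - 5 i} \approx 43.0 - 0.0581 i$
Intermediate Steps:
$Y = i$ ($Y = \sqrt{-1} = i \approx 1.0 i$)
$j{\left(P,U \right)} = i \left(6 + P\right)$
$\sqrt{j{\left(-11,23 \right)} + 1849} = \sqrt{i \left(6 - 11\right) + 1849} = \sqrt{i \left(-5\right) + 1849} = \sqrt{- 5 i + 1849} = \sqrt{1849 - 5 i}$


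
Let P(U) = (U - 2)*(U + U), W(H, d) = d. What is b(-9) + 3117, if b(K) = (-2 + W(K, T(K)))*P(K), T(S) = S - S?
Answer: 2721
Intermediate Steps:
T(S) = 0
P(U) = 2*U*(-2 + U) (P(U) = (-2 + U)*(2*U) = 2*U*(-2 + U))
b(K) = -4*K*(-2 + K) (b(K) = (-2 + 0)*(2*K*(-2 + K)) = -4*K*(-2 + K))
b(-9) + 3117 = 4*(-9)*(2 - 1*(-9)) + 3117 = 4*(-9)*(2 + 9) + 3117 = 4*(-9)*11 + 3117 = -396 + 3117 = 2721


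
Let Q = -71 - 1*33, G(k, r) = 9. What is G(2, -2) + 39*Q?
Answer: -4047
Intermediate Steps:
Q = -104 (Q = -71 - 33 = -104)
G(2, -2) + 39*Q = 9 + 39*(-104) = 9 - 4056 = -4047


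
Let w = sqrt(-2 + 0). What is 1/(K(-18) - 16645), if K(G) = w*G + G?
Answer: I/(-16663*I + 18*sqrt(2)) ≈ -6.0013e-5 + 9.1681e-8*I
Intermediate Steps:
w = I*sqrt(2) (w = sqrt(-2) = I*sqrt(2) ≈ 1.4142*I)
K(G) = G + I*G*sqrt(2) (K(G) = (I*sqrt(2))*G + G = I*G*sqrt(2) + G = G + I*G*sqrt(2))
1/(K(-18) - 16645) = 1/(-18*(1 + I*sqrt(2)) - 16645) = 1/((-18 - 18*I*sqrt(2)) - 16645) = 1/(-16663 - 18*I*sqrt(2))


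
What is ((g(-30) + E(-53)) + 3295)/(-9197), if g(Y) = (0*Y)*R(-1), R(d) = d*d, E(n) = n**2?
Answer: -6104/9197 ≈ -0.66369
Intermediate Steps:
R(d) = d**2
g(Y) = 0 (g(Y) = (0*Y)*(-1)**2 = 0*1 = 0)
((g(-30) + E(-53)) + 3295)/(-9197) = ((0 + (-53)**2) + 3295)/(-9197) = ((0 + 2809) + 3295)*(-1/9197) = (2809 + 3295)*(-1/9197) = 6104*(-1/9197) = -6104/9197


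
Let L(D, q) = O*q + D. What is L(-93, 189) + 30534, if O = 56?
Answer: 41025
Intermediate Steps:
L(D, q) = D + 56*q (L(D, q) = 56*q + D = D + 56*q)
L(-93, 189) + 30534 = (-93 + 56*189) + 30534 = (-93 + 10584) + 30534 = 10491 + 30534 = 41025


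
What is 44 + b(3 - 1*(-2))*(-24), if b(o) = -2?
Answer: 92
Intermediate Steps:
44 + b(3 - 1*(-2))*(-24) = 44 - 2*(-24) = 44 + 48 = 92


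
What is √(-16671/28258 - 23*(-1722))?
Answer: √31625496732666/28258 ≈ 199.01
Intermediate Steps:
√(-16671/28258 - 23*(-1722)) = √(-16671*1/28258 + 39606) = √(-16671/28258 + 39606) = √(1119169677/28258) = √31625496732666/28258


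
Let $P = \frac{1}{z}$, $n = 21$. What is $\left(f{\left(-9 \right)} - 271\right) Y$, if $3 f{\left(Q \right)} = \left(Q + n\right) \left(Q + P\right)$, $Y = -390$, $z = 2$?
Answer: $118950$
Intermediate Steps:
$P = \frac{1}{2} \approx 0.5$
$f{\left(Q \right)} = \frac{\left(\frac{1}{2} + Q\right) \left(21 + Q\right)}{3}$ ($f{\left(Q \right)} = \frac{\left(Q + 21\right) \left(Q + \frac{1}{2}\right)}{3} = \frac{\left(21 + Q\right) \left(\frac{1}{2} + Q\right)}{3} = \frac{\left(\frac{1}{2} + Q\right) \left(21 + Q\right)}{3}$)
$\left(f{\left(-9 \right)} - 271\right) Y = \left(\left(\frac{7}{2} + \frac{\left(-9\right)^{2}}{3} + \frac{43}{6} \left(-9\right)\right) - 271\right) \left(-390\right) = \left(\left(\frac{7}{2} + \frac{1}{3} \cdot 81 - \frac{129}{2}\right) - 271\right) \left(-390\right) = \left(\left(\frac{7}{2} + 27 - \frac{129}{2}\right) - 271\right) \left(-390\right) = \left(-34 - 271\right) \left(-390\right) = \left(-305\right) \left(-390\right) = 118950$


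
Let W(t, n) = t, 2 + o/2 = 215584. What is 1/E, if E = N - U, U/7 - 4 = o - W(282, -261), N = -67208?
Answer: -1/3083410 ≈ -3.2432e-7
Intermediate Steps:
o = 431164 (o = -4 + 2*215584 = -4 + 431168 = 431164)
U = 3016202 (U = 28 + 7*(431164 - 1*282) = 28 + 7*(431164 - 282) = 28 + 7*430882 = 28 + 3016174 = 3016202)
E = -3083410 (E = -67208 - 1*3016202 = -67208 - 3016202 = -3083410)
1/E = 1/(-3083410) = -1/3083410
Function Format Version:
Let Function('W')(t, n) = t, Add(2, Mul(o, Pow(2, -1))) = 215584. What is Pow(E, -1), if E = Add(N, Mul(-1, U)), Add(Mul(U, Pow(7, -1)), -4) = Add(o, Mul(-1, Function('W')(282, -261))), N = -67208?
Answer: Rational(-1, 3083410) ≈ -3.2432e-7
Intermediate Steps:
o = 431164 (o = Add(-4, Mul(2, 215584)) = Add(-4, 431168) = 431164)
U = 3016202 (U = Add(28, Mul(7, Add(431164, Mul(-1, 282)))) = Add(28, Mul(7, Add(431164, -282))) = Add(28, Mul(7, 430882)) = Add(28, 3016174) = 3016202)
E = -3083410 (E = Add(-67208, Mul(-1, 3016202)) = Add(-67208, -3016202) = -3083410)
Pow(E, -1) = Pow(-3083410, -1) = Rational(-1, 3083410)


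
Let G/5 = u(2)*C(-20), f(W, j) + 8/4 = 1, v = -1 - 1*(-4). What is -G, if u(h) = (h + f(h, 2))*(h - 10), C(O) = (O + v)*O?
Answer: 13600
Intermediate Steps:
v = 3 (v = -1 + 4 = 3)
f(W, j) = -1 (f(W, j) = -2 + 1 = -1)
C(O) = O*(3 + O) (C(O) = (O + 3)*O = (3 + O)*O = O*(3 + O))
u(h) = (-1 + h)*(-10 + h) (u(h) = (h - 1)*(h - 10) = (-1 + h)*(-10 + h))
G = -13600 (G = 5*((10 + 2**2 - 11*2)*(-20*(3 - 20))) = 5*((10 + 4 - 22)*(-20*(-17))) = 5*(-8*340) = 5*(-2720) = -13600)
-G = -1*(-13600) = 13600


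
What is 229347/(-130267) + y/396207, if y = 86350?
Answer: -79620331379/51612697269 ≈ -1.5427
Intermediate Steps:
229347/(-130267) + y/396207 = 229347/(-130267) + 86350/396207 = 229347*(-1/130267) + 86350*(1/396207) = -229347/130267 + 86350/396207 = -79620331379/51612697269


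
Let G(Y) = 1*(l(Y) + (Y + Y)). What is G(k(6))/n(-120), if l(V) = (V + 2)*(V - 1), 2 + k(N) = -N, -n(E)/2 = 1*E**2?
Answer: -19/14400 ≈ -0.0013194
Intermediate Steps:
n(E) = -2*E**2
k(N) = -2 - N
l(V) = (-1 + V)*(2 + V) (l(V) = (2 + V)*(-1 + V) = (-1 + V)*(2 + V))
G(Y) = -2 + Y**2 + 3*Y (G(Y) = 1*((-2 + Y + Y**2) + (Y + Y)) = 1*((-2 + Y + Y**2) + 2*Y) = 1*(-2 + Y**2 + 3*Y) = -2 + Y**2 + 3*Y)
G(k(6))/n(-120) = (-2 + (-2 - 1*6)**2 + 3*(-2 - 1*6))/((-2*(-120)**2)) = (-2 + (-2 - 6)**2 + 3*(-2 - 6))/((-2*14400)) = (-2 + (-8)**2 + 3*(-8))/(-28800) = (-2 + 64 - 24)*(-1/28800) = 38*(-1/28800) = -19/14400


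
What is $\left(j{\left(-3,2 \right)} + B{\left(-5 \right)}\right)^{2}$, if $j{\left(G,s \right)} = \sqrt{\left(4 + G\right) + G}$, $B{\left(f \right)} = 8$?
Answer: $\left(8 + i \sqrt{2}\right)^{2} \approx 62.0 + 22.627 i$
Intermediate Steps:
$j{\left(G,s \right)} = \sqrt{4 + 2 G}$
$\left(j{\left(-3,2 \right)} + B{\left(-5 \right)}\right)^{2} = \left(\sqrt{4 + 2 \left(-3\right)} + 8\right)^{2} = \left(\sqrt{4 - 6} + 8\right)^{2} = \left(\sqrt{-2} + 8\right)^{2} = \left(i \sqrt{2} + 8\right)^{2} = \left(8 + i \sqrt{2}\right)^{2}$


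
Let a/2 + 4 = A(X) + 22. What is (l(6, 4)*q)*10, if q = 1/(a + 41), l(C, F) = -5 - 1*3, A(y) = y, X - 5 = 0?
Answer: -80/87 ≈ -0.91954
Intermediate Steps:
X = 5 (X = 5 + 0 = 5)
l(C, F) = -8 (l(C, F) = -5 - 3 = -8)
a = 46 (a = -8 + 2*(5 + 22) = -8 + 2*27 = -8 + 54 = 46)
q = 1/87 (q = 1/(46 + 41) = 1/87 ≈ 0.011494)
(l(6, 4)*q)*10 = -8*1/87*10 = -8/87*10 = -80/87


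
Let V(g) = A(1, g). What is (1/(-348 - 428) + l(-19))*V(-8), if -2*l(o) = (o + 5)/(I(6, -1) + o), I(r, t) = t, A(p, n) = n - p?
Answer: 12267/3880 ≈ 3.1616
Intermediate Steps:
V(g) = -1 + g (V(g) = g - 1*1 = g - 1 = -1 + g)
l(o) = -(5 + o)/(2*(-1 + o)) (l(o) = -(o + 5)/(2*(-1 + o)) = -(5 + o)/(2*(-1 + o)))
(1/(-348 - 428) + l(-19))*V(-8) = (1/(-348 - 428) + (-5 - 1*(-19))/(2*(-1 - 19)))*(-1 - 8) = (1/(-776) + (½)*(-5 + 19)/(-20))*(-9) = (-1/776 + (½)*(-1/20)*14)*(-9) = (-1/776 - 7/20)*(-9) = -1363/3880*(-9) = 12267/3880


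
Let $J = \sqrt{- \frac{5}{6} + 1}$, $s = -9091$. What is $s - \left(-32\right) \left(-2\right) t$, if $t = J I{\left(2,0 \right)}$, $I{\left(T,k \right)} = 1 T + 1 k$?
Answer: $-9091 - \frac{64 \sqrt{6}}{3} \approx -9143.3$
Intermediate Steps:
$I{\left(T,k \right)} = T + k$
$J = \frac{\sqrt{6}}{6}$ ($J = \sqrt{\left(-5\right) \frac{1}{6} + 1} = \sqrt{- \frac{5}{6} + 1} = \sqrt{\frac{1}{6}} = \frac{\sqrt{6}}{6} \approx 0.40825$)
$t = \frac{\sqrt{6}}{3}$ ($t = \frac{\sqrt{6}}{6} \left(2 + 0\right) = \frac{\sqrt{6}}{6} \cdot 2 = \frac{\sqrt{6}}{3} \approx 0.8165$)
$s - \left(-32\right) \left(-2\right) t = -9091 - \left(-32\right) \left(-2\right) \frac{\sqrt{6}}{3} = -9091 - 64 \frac{\sqrt{6}}{3} = -9091 - \frac{64 \sqrt{6}}{3}$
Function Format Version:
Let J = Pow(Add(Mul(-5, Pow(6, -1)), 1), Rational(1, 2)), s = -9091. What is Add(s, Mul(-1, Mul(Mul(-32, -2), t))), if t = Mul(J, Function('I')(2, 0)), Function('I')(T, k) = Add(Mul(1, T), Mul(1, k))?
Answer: Add(-9091, Mul(Rational(-64, 3), Pow(6, Rational(1, 2)))) ≈ -9143.3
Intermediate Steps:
Function('I')(T, k) = Add(T, k)
J = Mul(Rational(1, 6), Pow(6, Rational(1, 2))) (J = Pow(Add(Mul(-5, Rational(1, 6)), 1), Rational(1, 2)) = Pow(Add(Rational(-5, 6), 1), Rational(1, 2)) = Pow(Rational(1, 6), Rational(1, 2)) = Mul(Rational(1, 6), Pow(6, Rational(1, 2))) ≈ 0.40825)
t = Mul(Rational(1, 3), Pow(6, Rational(1, 2))) (t = Mul(Mul(Rational(1, 6), Pow(6, Rational(1, 2))), Add(2, 0)) = Mul(Mul(Rational(1, 6), Pow(6, Rational(1, 2))), 2) = Mul(Rational(1, 3), Pow(6, Rational(1, 2))) ≈ 0.81650)
Add(s, Mul(-1, Mul(Mul(-32, -2), t))) = Add(-9091, Mul(-1, Mul(Mul(-32, -2), Mul(Rational(1, 3), Pow(6, Rational(1, 2)))))) = Add(-9091, Mul(-1, Mul(64, Mul(Rational(1, 3), Pow(6, Rational(1, 2)))))) = Add(-9091, Mul(-1, Mul(Rational(64, 3), Pow(6, Rational(1, 2))))) = Add(-9091, Mul(Rational(-64, 3), Pow(6, Rational(1, 2))))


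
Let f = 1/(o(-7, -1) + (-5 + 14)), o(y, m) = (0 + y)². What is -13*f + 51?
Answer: 2945/58 ≈ 50.776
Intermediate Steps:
o(y, m) = y²
f = 1/58 (f = 1/((-7)² + (-5 + 14)) = 1/(49 + 9) = 1/58 ≈ 0.017241)
-13*f + 51 = -13*1/58 + 51 = -13/58 + 51 = 2945/58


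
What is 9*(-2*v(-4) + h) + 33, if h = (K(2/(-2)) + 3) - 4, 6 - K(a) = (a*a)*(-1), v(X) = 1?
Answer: 69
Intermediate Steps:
K(a) = 6 + a² (K(a) = 6 - a*a*(-1) = 6 - a²*(-1) = 6 - (-1)*a² = 6 + a²)
h = 6 (h = ((6 + (2/(-2))²) + 3) - 4 = ((6 + (2*(-½))²) + 3) - 4 = ((6 + (-1)²) + 3) - 4 = ((6 + 1) + 3) - 4 = (7 + 3) - 4 = 10 - 4 = 6)
9*(-2*v(-4) + h) + 33 = 9*(-2*1 + 6) + 33 = 9*(-2 + 6) + 33 = 9*4 + 33 = 36 + 33 = 69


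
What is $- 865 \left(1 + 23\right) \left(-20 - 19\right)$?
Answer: $809640$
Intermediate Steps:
$- 865 \left(1 + 23\right) \left(-20 - 19\right) = - 865 \cdot 24 \left(-39\right) = \left(-865\right) \left(-936\right) = 809640$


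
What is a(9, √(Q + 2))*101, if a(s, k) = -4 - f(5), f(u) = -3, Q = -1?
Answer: -101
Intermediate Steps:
a(s, k) = -1 (a(s, k) = -4 - 1*(-3) = -4 + 3 = -1)
a(9, √(Q + 2))*101 = -1*101 = -101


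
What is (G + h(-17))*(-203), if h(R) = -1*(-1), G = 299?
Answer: -60900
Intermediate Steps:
h(R) = 1
(G + h(-17))*(-203) = (299 + 1)*(-203) = 300*(-203) = -60900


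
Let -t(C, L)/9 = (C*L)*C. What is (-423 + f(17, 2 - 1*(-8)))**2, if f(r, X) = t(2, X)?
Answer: 613089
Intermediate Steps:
t(C, L) = -9*L*C**2 (t(C, L) = -9*C*L*C = -9*L*C**2)
f(r, X) = -36*X (f(r, X) = -9*X*2**2 = -9*X*4 = -36*X)
(-423 + f(17, 2 - 1*(-8)))**2 = (-423 - 36*(2 - 1*(-8)))**2 = (-423 - 36*(2 + 8))**2 = (-423 - 36*10)**2 = (-423 - 360)**2 = (-783)**2 = 613089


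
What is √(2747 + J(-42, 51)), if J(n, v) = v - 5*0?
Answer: √2798 ≈ 52.896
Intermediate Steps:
J(n, v) = v (J(n, v) = v + 0 = v)
√(2747 + J(-42, 51)) = √(2747 + 51) = √2798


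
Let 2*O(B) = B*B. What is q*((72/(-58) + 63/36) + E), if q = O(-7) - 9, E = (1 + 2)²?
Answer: 34193/232 ≈ 147.38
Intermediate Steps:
O(B) = B²/2 (O(B) = (B*B)/2 = B²/2)
E = 9 (E = 3² = 9)
q = 31/2 (q = (½)*(-7)² - 9 = (½)*49 - 9 = 49/2 - 9 = 31/2 ≈ 15.500)
q*((72/(-58) + 63/36) + E) = 31*((72/(-58) + 63/36) + 9)/2 = 31*((72*(-1/58) + 63*(1/36)) + 9)/2 = 31*((-36/29 + 7/4) + 9)/2 = 31*(59/116 + 9)/2 = (31/2)*(1103/116) = 34193/232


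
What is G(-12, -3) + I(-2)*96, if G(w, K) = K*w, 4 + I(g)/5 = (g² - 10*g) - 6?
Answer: 6756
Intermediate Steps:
I(g) = -50 - 50*g + 5*g² (I(g) = -20 + 5*((g² - 10*g) - 6) = -20 + 5*(-6 + g² - 10*g) = -20 + (-30 - 50*g + 5*g²) = -50 - 50*g + 5*g²)
G(-12, -3) + I(-2)*96 = -3*(-12) + (-50 - 50*(-2) + 5*(-2)²)*96 = 36 + (-50 + 100 + 5*4)*96 = 36 + (-50 + 100 + 20)*96 = 36 + 70*96 = 36 + 6720 = 6756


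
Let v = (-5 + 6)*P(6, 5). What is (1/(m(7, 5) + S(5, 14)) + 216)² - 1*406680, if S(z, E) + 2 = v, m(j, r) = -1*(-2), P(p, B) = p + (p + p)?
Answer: -116639999/324 ≈ -3.6000e+5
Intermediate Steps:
P(p, B) = 3*p (P(p, B) = p + 2*p = 3*p)
m(j, r) = 2
v = 18 (v = (-5 + 6)*(3*6) = 1*18 = 18)
S(z, E) = 16 (S(z, E) = -2 + 18 = 16)
(1/(m(7, 5) + S(5, 14)) + 216)² - 1*406680 = (1/(2 + 16) + 216)² - 1*406680 = (1/18 + 216)² - 406680 = (3889/18)² - 406680 = 15124321/324 - 406680 = -116639999/324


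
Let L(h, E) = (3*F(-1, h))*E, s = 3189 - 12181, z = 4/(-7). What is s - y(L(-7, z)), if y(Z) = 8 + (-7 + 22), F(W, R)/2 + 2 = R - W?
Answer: -9015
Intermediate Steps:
z = -4/7 (z = 4*(-⅐) = -4/7 ≈ -0.57143)
F(W, R) = -4 - 2*W + 2*R (F(W, R) = -4 + 2*(R - W) = -4 + (-2*W + 2*R) = -4 - 2*W + 2*R)
s = -8992
L(h, E) = E*(-6 + 6*h) (L(h, E) = (3*(-4 - 2*(-1) + 2*h))*E = (3*(-4 + 2 + 2*h))*E = (3*(-2 + 2*h))*E = (-6 + 6*h)*E = E*(-6 + 6*h))
y(Z) = 23 (y(Z) = 8 + 15 = 23)
s - y(L(-7, z)) = -8992 - 1*23 = -8992 - 23 = -9015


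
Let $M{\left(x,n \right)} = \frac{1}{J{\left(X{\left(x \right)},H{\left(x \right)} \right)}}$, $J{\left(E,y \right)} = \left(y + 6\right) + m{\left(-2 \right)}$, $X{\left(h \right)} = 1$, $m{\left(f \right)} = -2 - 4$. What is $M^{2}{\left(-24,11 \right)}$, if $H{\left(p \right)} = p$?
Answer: $\frac{1}{576} \approx 0.0017361$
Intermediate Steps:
$m{\left(f \right)} = -6$
$J{\left(E,y \right)} = y$ ($J{\left(E,y \right)} = \left(y + 6\right) - 6 = \left(6 + y\right) - 6 = y$)
$M{\left(x,n \right)} = \frac{1}{x}$
$M^{2}{\left(-24,11 \right)} = \left(\frac{1}{-24}\right)^{2} = \left(- \frac{1}{24}\right)^{2} = \frac{1}{576}$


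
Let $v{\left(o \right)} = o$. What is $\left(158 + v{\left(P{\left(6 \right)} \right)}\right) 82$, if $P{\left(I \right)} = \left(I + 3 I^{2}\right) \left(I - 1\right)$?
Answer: $59696$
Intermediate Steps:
$P{\left(I \right)} = \left(-1 + I\right) \left(I + 3 I^{2}\right)$ ($P{\left(I \right)} = \left(I + 3 I^{2}\right) \left(-1 + I\right) = \left(-1 + I\right) \left(I + 3 I^{2}\right)$)
$\left(158 + v{\left(P{\left(6 \right)} \right)}\right) 82 = \left(158 + 6 \left(-1 - 12 + 3 \cdot 6^{2}\right)\right) 82 = \left(158 + 6 \left(-1 - 12 + 3 \cdot 36\right)\right) 82 = \left(158 + 6 \left(-1 - 12 + 108\right)\right) 82 = \left(158 + 6 \cdot 95\right) 82 = \left(158 + 570\right) 82 = 728 \cdot 82 = 59696$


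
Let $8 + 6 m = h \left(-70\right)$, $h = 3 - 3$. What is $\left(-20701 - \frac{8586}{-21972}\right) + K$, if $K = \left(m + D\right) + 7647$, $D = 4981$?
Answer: $- \frac{88700333}{10986} \approx -8073.9$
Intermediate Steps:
$h = 0$
$m = - \frac{4}{3}$ ($m = - \frac{4}{3} + \frac{0 \left(-70\right)}{6} = - \frac{4}{3} + \frac{1}{6} \cdot 0 = - \frac{4}{3} + 0 = - \frac{4}{3} \approx -1.3333$)
$K = \frac{37880}{3}$ ($K = \left(- \frac{4}{3} + 4981\right) + 7647 = \frac{14939}{3} + 7647 = \frac{37880}{3} \approx 12627.0$)
$\left(-20701 - \frac{8586}{-21972}\right) + K = \left(-20701 - \frac{8586}{-21972}\right) + \frac{37880}{3} = \left(-20701 - - \frac{1431}{3662}\right) + \frac{37880}{3} = \left(-20701 + \frac{1431}{3662}\right) + \frac{37880}{3} = - \frac{75805631}{3662} + \frac{37880}{3} = - \frac{88700333}{10986}$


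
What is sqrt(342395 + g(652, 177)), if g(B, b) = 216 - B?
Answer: sqrt(341959) ≈ 584.77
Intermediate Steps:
sqrt(342395 + g(652, 177)) = sqrt(342395 + (216 - 1*652)) = sqrt(342395 + (216 - 652)) = sqrt(342395 - 436) = sqrt(341959)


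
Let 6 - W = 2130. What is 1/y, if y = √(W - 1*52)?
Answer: -I*√34/272 ≈ -0.021437*I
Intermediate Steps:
W = -2124 (W = 6 - 1*2130 = 6 - 2130 = -2124)
y = 8*I*√34 (y = √(-2124 - 1*52) = √(-2124 - 52) = √(-2176) = 8*I*√34 ≈ 46.648*I)
1/y = 1/(8*I*√34) = -I*√34/272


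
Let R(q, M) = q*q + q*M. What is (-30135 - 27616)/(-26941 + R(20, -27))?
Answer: 57751/27081 ≈ 2.1325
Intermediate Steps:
R(q, M) = q² + M*q
(-30135 - 27616)/(-26941 + R(20, -27)) = (-30135 - 27616)/(-26941 + 20*(-27 + 20)) = -57751/(-26941 + 20*(-7)) = -57751/(-26941 - 140) = -57751/(-27081) = -57751*(-1/27081) = 57751/27081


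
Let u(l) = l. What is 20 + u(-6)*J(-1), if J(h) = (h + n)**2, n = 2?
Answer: 14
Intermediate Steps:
J(h) = (2 + h)**2 (J(h) = (h + 2)**2 = (2 + h)**2)
20 + u(-6)*J(-1) = 20 - 6*(2 - 1)**2 = 20 - 6*1**2 = 20 - 6*1 = 20 - 6 = 14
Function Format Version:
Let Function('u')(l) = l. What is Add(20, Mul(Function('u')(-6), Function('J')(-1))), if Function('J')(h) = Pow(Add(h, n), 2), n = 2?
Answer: 14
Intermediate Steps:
Function('J')(h) = Pow(Add(2, h), 2) (Function('J')(h) = Pow(Add(h, 2), 2) = Pow(Add(2, h), 2))
Add(20, Mul(Function('u')(-6), Function('J')(-1))) = Add(20, Mul(-6, Pow(Add(2, -1), 2))) = Add(20, Mul(-6, Pow(1, 2))) = Add(20, Mul(-6, 1)) = Add(20, -6) = 14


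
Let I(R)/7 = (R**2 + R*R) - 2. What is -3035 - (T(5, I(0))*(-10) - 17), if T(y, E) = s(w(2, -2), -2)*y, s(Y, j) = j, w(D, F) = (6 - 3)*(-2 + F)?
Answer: -3118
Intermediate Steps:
w(D, F) = -6 + 3*F (w(D, F) = 3*(-2 + F) = -6 + 3*F)
I(R) = -14 + 14*R**2 (I(R) = 7*((R**2 + R*R) - 2) = 7*((R**2 + R**2) - 2) = 7*(2*R**2 - 2) = 7*(-2 + 2*R**2) = -14 + 14*R**2)
T(y, E) = -2*y
-3035 - (T(5, I(0))*(-10) - 17) = -3035 - (-2*5*(-10) - 17) = -3035 - (-10*(-10) - 17) = -3035 - (100 - 17) = -3035 - 1*83 = -3035 - 83 = -3118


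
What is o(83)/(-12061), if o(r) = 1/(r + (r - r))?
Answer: -1/1001063 ≈ -9.9894e-7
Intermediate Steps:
o(r) = 1/r (o(r) = 1/(r + 0) = 1/r)
o(83)/(-12061) = 1/(83*(-12061)) = (1/83)*(-1/12061) = -1/1001063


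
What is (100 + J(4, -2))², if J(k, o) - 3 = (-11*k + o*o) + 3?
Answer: 4356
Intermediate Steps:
J(k, o) = 6 + o² - 11*k (J(k, o) = 3 + ((-11*k + o*o) + 3) = 3 + ((-11*k + o²) + 3) = 3 + ((o² - 11*k) + 3) = 3 + (3 + o² - 11*k) = 6 + o² - 11*k)
(100 + J(4, -2))² = (100 + (6 + (-2)² - 11*4))² = (100 + (6 + 4 - 44))² = (100 - 34)² = 66² = 4356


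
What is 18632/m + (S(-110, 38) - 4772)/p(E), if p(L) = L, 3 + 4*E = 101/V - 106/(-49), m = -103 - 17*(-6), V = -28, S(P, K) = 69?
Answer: -12541320/871 ≈ -14399.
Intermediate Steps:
m = -1 (m = -103 + 102 = -1)
E = -871/784 (E = -3/4 + (101/(-28) - 106/(-49))/4 = -3/4 + (101*(-1/28) - 106*(-1/49))/4 = -3/4 + (-101/28 + 106/49)/4 = -3/4 + (1/4)*(-283/196) = -3/4 - 283/784 = -871/784 ≈ -1.1110)
18632/m + (S(-110, 38) - 4772)/p(E) = 18632/(-1) + (69 - 4772)/(-871/784) = 18632*(-1) - 4703*(-784/871) = -18632 + 3687152/871 = -12541320/871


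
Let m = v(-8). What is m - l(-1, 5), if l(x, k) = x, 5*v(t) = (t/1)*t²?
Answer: -507/5 ≈ -101.40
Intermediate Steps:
v(t) = t³/5 (v(t) = ((t/1)*t²)/5 = ((t*1)*t²)/5 = (t*t²)/5 = t³/5)
m = -512/5 (m = (⅕)*(-8)³ = (⅕)*(-512) = -512/5 ≈ -102.40)
m - l(-1, 5) = -512/5 - 1*(-1) = -512/5 + 1 = -507/5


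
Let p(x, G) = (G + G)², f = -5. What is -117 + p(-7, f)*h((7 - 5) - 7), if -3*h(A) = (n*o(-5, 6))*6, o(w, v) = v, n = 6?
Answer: -7317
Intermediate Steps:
h(A) = -72 (h(A) = -6*6*6/3 = -12*6 = -⅓*216 = -72)
p(x, G) = 4*G² (p(x, G) = (2*G)² = 4*G²)
-117 + p(-7, f)*h((7 - 5) - 7) = -117 + (4*(-5)²)*(-72) = -117 + (4*25)*(-72) = -117 + 100*(-72) = -117 - 7200 = -7317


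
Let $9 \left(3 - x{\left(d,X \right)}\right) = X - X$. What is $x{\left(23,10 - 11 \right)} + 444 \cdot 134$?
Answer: $59499$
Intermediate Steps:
$x{\left(d,X \right)} = 3$ ($x{\left(d,X \right)} = 3 - \frac{X - X}{9} = 3 - 0 = 3 + 0 = 3$)
$x{\left(23,10 - 11 \right)} + 444 \cdot 134 = 3 + 444 \cdot 134 = 3 + 59496 = 59499$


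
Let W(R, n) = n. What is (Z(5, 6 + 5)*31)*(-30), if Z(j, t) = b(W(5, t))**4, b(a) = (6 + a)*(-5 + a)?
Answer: -100666190880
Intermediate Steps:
b(a) = (-5 + a)*(6 + a)
Z(j, t) = (-30 + t + t**2)**4
(Z(5, 6 + 5)*31)*(-30) = ((-30 + (6 + 5) + (6 + 5)**2)**4*31)*(-30) = ((-30 + 11 + 11**2)**4*31)*(-30) = ((-30 + 11 + 121)**4*31)*(-30) = (102**4*31)*(-30) = (108243216*31)*(-30) = 3355539696*(-30) = -100666190880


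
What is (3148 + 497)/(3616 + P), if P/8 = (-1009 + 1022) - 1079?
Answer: -3645/4912 ≈ -0.74206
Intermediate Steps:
P = -8528 (P = 8*((-1009 + 1022) - 1079) = 8*(13 - 1079) = 8*(-1066) = -8528)
(3148 + 497)/(3616 + P) = (3148 + 497)/(3616 - 8528) = 3645/(-4912) = 3645*(-1/4912) = -3645/4912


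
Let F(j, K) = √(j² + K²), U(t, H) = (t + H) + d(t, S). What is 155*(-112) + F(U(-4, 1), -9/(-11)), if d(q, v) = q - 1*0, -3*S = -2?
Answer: -17360 + √6010/11 ≈ -17353.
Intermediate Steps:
S = ⅔ (S = -⅓*(-2) = ⅔ ≈ 0.66667)
d(q, v) = q (d(q, v) = q + 0 = q)
U(t, H) = H + 2*t (U(t, H) = (t + H) + t = (H + t) + t = H + 2*t)
F(j, K) = √(K² + j²)
155*(-112) + F(U(-4, 1), -9/(-11)) = 155*(-112) + √((-9/(-11))² + (1 + 2*(-4))²) = -17360 + √((-9*(-1/11))² + (1 - 8)²) = -17360 + √((9/11)² + (-7)²) = -17360 + √(81/121 + 49) = -17360 + √(6010/121) = -17360 + √6010/11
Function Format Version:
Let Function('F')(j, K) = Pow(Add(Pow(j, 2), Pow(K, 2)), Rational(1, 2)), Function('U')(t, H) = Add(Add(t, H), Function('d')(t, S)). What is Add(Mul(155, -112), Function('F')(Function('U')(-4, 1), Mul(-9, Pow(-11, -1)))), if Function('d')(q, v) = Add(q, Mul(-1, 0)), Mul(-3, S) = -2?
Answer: Add(-17360, Mul(Rational(1, 11), Pow(6010, Rational(1, 2)))) ≈ -17353.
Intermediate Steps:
S = Rational(2, 3) (S = Mul(Rational(-1, 3), -2) = Rational(2, 3) ≈ 0.66667)
Function('d')(q, v) = q (Function('d')(q, v) = Add(q, 0) = q)
Function('U')(t, H) = Add(H, Mul(2, t)) (Function('U')(t, H) = Add(Add(t, H), t) = Add(Add(H, t), t) = Add(H, Mul(2, t)))
Function('F')(j, K) = Pow(Add(Pow(K, 2), Pow(j, 2)), Rational(1, 2))
Add(Mul(155, -112), Function('F')(Function('U')(-4, 1), Mul(-9, Pow(-11, -1)))) = Add(Mul(155, -112), Pow(Add(Pow(Mul(-9, Pow(-11, -1)), 2), Pow(Add(1, Mul(2, -4)), 2)), Rational(1, 2))) = Add(-17360, Pow(Add(Pow(Mul(-9, Rational(-1, 11)), 2), Pow(Add(1, -8), 2)), Rational(1, 2))) = Add(-17360, Pow(Add(Pow(Rational(9, 11), 2), Pow(-7, 2)), Rational(1, 2))) = Add(-17360, Pow(Add(Rational(81, 121), 49), Rational(1, 2))) = Add(-17360, Pow(Rational(6010, 121), Rational(1, 2))) = Add(-17360, Mul(Rational(1, 11), Pow(6010, Rational(1, 2))))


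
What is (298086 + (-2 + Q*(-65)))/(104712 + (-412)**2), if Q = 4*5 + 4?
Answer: 74131/68614 ≈ 1.0804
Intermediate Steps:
Q = 24 (Q = 20 + 4 = 24)
(298086 + (-2 + Q*(-65)))/(104712 + (-412)**2) = (298086 + (-2 + 24*(-65)))/(104712 + (-412)**2) = (298086 + (-2 - 1560))/(104712 + 169744) = (298086 - 1562)/274456 = 296524*(1/274456) = 74131/68614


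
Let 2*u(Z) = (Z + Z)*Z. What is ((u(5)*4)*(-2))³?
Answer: -8000000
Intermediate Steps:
u(Z) = Z² (u(Z) = ((Z + Z)*Z)/2 = ((2*Z)*Z)/2 = (2*Z²)/2 = Z²)
((u(5)*4)*(-2))³ = ((5²*4)*(-2))³ = ((25*4)*(-2))³ = (100*(-2))³ = (-200)³ = -8000000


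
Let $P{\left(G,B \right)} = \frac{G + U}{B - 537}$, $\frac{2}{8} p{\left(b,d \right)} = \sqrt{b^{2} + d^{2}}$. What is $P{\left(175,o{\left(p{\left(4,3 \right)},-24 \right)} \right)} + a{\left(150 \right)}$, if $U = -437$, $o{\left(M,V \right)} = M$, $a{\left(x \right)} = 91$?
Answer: $\frac{47309}{517} \approx 91.507$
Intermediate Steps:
$p{\left(b,d \right)} = 4 \sqrt{b^{2} + d^{2}}$
$P{\left(G,B \right)} = \frac{-437 + G}{-537 + B}$ ($P{\left(G,B \right)} = \frac{G - 437}{B - 537} = \frac{-437 + G}{-537 + B}$)
$P{\left(175,o{\left(p{\left(4,3 \right)},-24 \right)} \right)} + a{\left(150 \right)} = \frac{-437 + 175}{-537 + 4 \sqrt{4^{2} + 3^{2}}} + 91 = \frac{1}{-537 + 4 \sqrt{16 + 9}} \left(-262\right) + 91 = \frac{1}{-537 + 4 \sqrt{25}} \left(-262\right) + 91 = \frac{1}{-537 + 4 \cdot 5} \left(-262\right) + 91 = \frac{1}{-537 + 20} \left(-262\right) + 91 = \frac{1}{-517} \left(-262\right) + 91 = \left(- \frac{1}{517}\right) \left(-262\right) + 91 = \frac{262}{517} + 91 = \frac{47309}{517}$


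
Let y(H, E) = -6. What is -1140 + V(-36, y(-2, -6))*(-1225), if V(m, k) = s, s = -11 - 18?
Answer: 34385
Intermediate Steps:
s = -29
V(m, k) = -29
-1140 + V(-36, y(-2, -6))*(-1225) = -1140 - 29*(-1225) = -1140 + 35525 = 34385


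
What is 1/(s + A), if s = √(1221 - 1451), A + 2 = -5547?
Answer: -5549/30791631 - I*√230/30791631 ≈ -0.00018021 - 4.9253e-7*I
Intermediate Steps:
A = -5549 (A = -2 - 5547 = -5549)
s = I*√230 (s = √(-230) = I*√230 ≈ 15.166*I)
1/(s + A) = 1/(I*√230 - 5549) = 1/(-5549 + I*√230)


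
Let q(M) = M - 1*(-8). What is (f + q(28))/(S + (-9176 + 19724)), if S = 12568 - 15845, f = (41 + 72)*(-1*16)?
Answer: -1772/7271 ≈ -0.24371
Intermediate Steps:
q(M) = 8 + M (q(M) = M + 8 = 8 + M)
f = -1808 (f = 113*(-16) = -1808)
S = -3277
(f + q(28))/(S + (-9176 + 19724)) = (-1808 + (8 + 28))/(-3277 + (-9176 + 19724)) = (-1808 + 36)/(-3277 + 10548) = -1772/7271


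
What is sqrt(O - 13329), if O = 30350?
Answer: sqrt(17021) ≈ 130.46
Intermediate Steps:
sqrt(O - 13329) = sqrt(30350 - 13329) = sqrt(17021)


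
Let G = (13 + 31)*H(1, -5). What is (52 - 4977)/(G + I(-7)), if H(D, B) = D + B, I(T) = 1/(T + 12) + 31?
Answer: 24625/724 ≈ 34.012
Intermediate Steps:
I(T) = 31 + 1/(12 + T) (I(T) = 1/(12 + T) + 31 = 31 + 1/(12 + T))
H(D, B) = B + D
G = -176 (G = (13 + 31)*(-5 + 1) = 44*(-4) = -176)
(52 - 4977)/(G + I(-7)) = (52 - 4977)/(-176 + (373 + 31*(-7))/(12 - 7)) = -4925/(-176 + (373 - 217)/5) = -4925/(-176 + (⅕)*156) = -4925/(-176 + 156/5) = -4925/(-724/5) = -4925*(-5/724) = 24625/724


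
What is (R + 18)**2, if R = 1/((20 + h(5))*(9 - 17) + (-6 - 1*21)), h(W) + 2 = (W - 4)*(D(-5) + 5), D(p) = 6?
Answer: 21724921/67081 ≈ 323.86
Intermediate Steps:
h(W) = -46 + 11*W (h(W) = -2 + (W - 4)*(6 + 5) = -2 + (-4 + W)*11 = -2 + (-44 + 11*W) = -46 + 11*W)
R = -1/259 (R = 1/((20 + (-46 + 11*5))*(9 - 17) + (-6 - 1*21)) = 1/((20 + (-46 + 55))*(-8) + (-6 - 21)) = 1/((20 + 9)*(-8) - 27) = 1/(29*(-8) - 27) = 1/(-232 - 27) = 1/(-259) = -1/259 ≈ -0.0038610)
(R + 18)**2 = (-1/259 + 18)**2 = (4661/259)**2 = 21724921/67081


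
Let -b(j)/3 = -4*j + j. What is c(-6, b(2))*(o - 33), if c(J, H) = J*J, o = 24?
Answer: -324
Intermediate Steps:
b(j) = 9*j (b(j) = -3*(-4*j + j) = -(-9)*j = 9*j)
c(J, H) = J²
c(-6, b(2))*(o - 33) = (-6)²*(24 - 33) = 36*(-9) = -324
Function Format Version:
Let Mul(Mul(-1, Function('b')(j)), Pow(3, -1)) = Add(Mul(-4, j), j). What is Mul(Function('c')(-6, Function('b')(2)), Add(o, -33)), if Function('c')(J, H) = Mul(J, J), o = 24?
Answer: -324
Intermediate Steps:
Function('b')(j) = Mul(9, j) (Function('b')(j) = Mul(-3, Add(Mul(-4, j), j)) = Mul(-3, Mul(-3, j)) = Mul(9, j))
Function('c')(J, H) = Pow(J, 2)
Mul(Function('c')(-6, Function('b')(2)), Add(o, -33)) = Mul(Pow(-6, 2), Add(24, -33)) = Mul(36, -9) = -324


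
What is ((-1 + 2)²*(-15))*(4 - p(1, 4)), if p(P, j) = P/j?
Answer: -225/4 ≈ -56.250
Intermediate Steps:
((-1 + 2)²*(-15))*(4 - p(1, 4)) = ((-1 + 2)²*(-15))*(4 - 1/4) = (1²*(-15))*(4 - 1/4) = (1*(-15))*(4 - 1*¼) = -15*(4 - ¼) = -15*15/4 = -225/4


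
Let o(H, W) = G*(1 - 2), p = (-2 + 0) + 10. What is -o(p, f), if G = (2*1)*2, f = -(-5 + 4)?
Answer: 4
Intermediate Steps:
f = 1 (f = -1*(-1) = 1)
G = 4 (G = 2*2 = 4)
p = 8 (p = -2 + 10 = 8)
o(H, W) = -4 (o(H, W) = 4*(1 - 2) = 4*(-1) = -4)
-o(p, f) = -1*(-4) = 4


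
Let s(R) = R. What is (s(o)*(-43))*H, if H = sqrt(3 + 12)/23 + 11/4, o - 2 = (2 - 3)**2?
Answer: -1419/4 - 129*sqrt(15)/23 ≈ -376.47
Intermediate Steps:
o = 3 (o = 2 + (2 - 3)**2 = 2 + (-1)**2 = 2 + 1 = 3)
H = 11/4 + sqrt(15)/23 (H = sqrt(15)*(1/23) + 11*(1/4) = sqrt(15)/23 + 11/4 = 11/4 + sqrt(15)/23 ≈ 2.9184)
(s(o)*(-43))*H = (3*(-43))*(11/4 + sqrt(15)/23) = -129*(11/4 + sqrt(15)/23) = -1419/4 - 129*sqrt(15)/23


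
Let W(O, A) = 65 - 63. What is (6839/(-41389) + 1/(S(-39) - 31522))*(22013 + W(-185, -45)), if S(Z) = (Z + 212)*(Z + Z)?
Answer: -398738027835/109598072 ≈ -3638.2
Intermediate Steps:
S(Z) = 2*Z*(212 + Z) (S(Z) = (212 + Z)*(2*Z) = 2*Z*(212 + Z))
W(O, A) = 2
(6839/(-41389) + 1/(S(-39) - 31522))*(22013 + W(-185, -45)) = (6839/(-41389) + 1/(2*(-39)*(212 - 39) - 31522))*(22013 + 2) = (6839*(-1/41389) + 1/(2*(-39)*173 - 31522))*22015 = (-6839/41389 + 1/(-13494 - 31522))*22015 = (-6839/41389 + 1/(-45016))*22015 = (-6839/41389 - 1/45016)*22015 = -307905813/1863167224*22015 = -398738027835/109598072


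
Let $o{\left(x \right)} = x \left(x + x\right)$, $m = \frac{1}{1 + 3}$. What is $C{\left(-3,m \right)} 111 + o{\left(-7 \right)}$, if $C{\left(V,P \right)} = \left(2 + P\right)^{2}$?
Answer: $\frac{10559}{16} \approx 659.94$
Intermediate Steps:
$m = \frac{1}{4} \approx 0.25$
$o{\left(x \right)} = 2 x^{2}$ ($o{\left(x \right)} = x 2 x = 2 x^{2}$)
$C{\left(-3,m \right)} 111 + o{\left(-7 \right)} = \left(2 + \frac{1}{4}\right)^{2} \cdot 111 + 2 \left(-7\right)^{2} = \left(\frac{9}{4}\right)^{2} \cdot 111 + 2 \cdot 49 = \frac{81}{16} \cdot 111 + 98 = \frac{8991}{16} + 98 = \frac{10559}{16}$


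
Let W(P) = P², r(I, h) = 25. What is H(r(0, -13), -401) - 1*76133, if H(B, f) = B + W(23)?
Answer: -75579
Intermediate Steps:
H(B, f) = 529 + B (H(B, f) = B + 23² = B + 529 = 529 + B)
H(r(0, -13), -401) - 1*76133 = (529 + 25) - 1*76133 = 554 - 76133 = -75579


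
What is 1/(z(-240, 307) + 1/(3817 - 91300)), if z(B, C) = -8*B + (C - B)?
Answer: 87483/215820560 ≈ 0.00040535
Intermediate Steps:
z(B, C) = C - 9*B
1/(z(-240, 307) + 1/(3817 - 91300)) = 1/((307 - 9*(-240)) + 1/(3817 - 91300)) = 1/((307 + 2160) + 1/(-87483)) = 1/(2467 - 1/87483) = 1/(215820560/87483) = 87483/215820560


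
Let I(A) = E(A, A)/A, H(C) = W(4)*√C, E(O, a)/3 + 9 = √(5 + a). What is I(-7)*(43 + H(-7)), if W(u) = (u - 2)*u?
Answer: 3*(9 - I*√2)*(43 + 8*I*√7)/7 ≈ 178.69 + 55.578*I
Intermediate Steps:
E(O, a) = -27 + 3*√(5 + a)
W(u) = u*(-2 + u) (W(u) = (-2 + u)*u = u*(-2 + u))
H(C) = 8*√C (H(C) = (4*(-2 + 4))*√C = (4*2)*√C = 8*√C)
I(A) = (-27 + 3*√(5 + A))/A
I(-7)*(43 + H(-7)) = (3*(-9 + √(5 - 7))/(-7))*(43 + 8*√(-7)) = (3*(-⅐)*(-9 + √(-2)))*(43 + 8*(I*√7)) = (3*(-⅐)*(-9 + I*√2))*(43 + 8*I*√7) = (27/7 - 3*I*√2/7)*(43 + 8*I*√7) = (43 + 8*I*√7)*(27/7 - 3*I*√2/7)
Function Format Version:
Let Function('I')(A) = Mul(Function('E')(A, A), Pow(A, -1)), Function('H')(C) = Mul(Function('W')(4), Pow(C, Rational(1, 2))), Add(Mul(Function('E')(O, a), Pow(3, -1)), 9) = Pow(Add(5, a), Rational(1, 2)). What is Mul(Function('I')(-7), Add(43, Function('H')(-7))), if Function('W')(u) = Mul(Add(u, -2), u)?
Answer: Mul(Rational(3, 7), Add(9, Mul(-1, I, Pow(2, Rational(1, 2)))), Add(43, Mul(8, I, Pow(7, Rational(1, 2))))) ≈ Add(178.69, Mul(55.578, I))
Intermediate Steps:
Function('E')(O, a) = Add(-27, Mul(3, Pow(Add(5, a), Rational(1, 2))))
Function('W')(u) = Mul(u, Add(-2, u)) (Function('W')(u) = Mul(Add(-2, u), u) = Mul(u, Add(-2, u)))
Function('H')(C) = Mul(8, Pow(C, Rational(1, 2))) (Function('H')(C) = Mul(Mul(4, Add(-2, 4)), Pow(C, Rational(1, 2))) = Mul(Mul(4, 2), Pow(C, Rational(1, 2))) = Mul(8, Pow(C, Rational(1, 2))))
Function('I')(A) = Mul(Pow(A, -1), Add(-27, Mul(3, Pow(Add(5, A), Rational(1, 2))))) (Function('I')(A) = Mul(Add(-27, Mul(3, Pow(Add(5, A), Rational(1, 2)))), Pow(A, -1)) = Mul(Pow(A, -1), Add(-27, Mul(3, Pow(Add(5, A), Rational(1, 2))))))
Mul(Function('I')(-7), Add(43, Function('H')(-7))) = Mul(Mul(3, Pow(-7, -1), Add(-9, Pow(Add(5, -7), Rational(1, 2)))), Add(43, Mul(8, Pow(-7, Rational(1, 2))))) = Mul(Mul(3, Rational(-1, 7), Add(-9, Pow(-2, Rational(1, 2)))), Add(43, Mul(8, Mul(I, Pow(7, Rational(1, 2)))))) = Mul(Mul(3, Rational(-1, 7), Add(-9, Mul(I, Pow(2, Rational(1, 2))))), Add(43, Mul(8, I, Pow(7, Rational(1, 2))))) = Mul(Add(Rational(27, 7), Mul(Rational(-3, 7), I, Pow(2, Rational(1, 2)))), Add(43, Mul(8, I, Pow(7, Rational(1, 2))))) = Mul(Add(43, Mul(8, I, Pow(7, Rational(1, 2)))), Add(Rational(27, 7), Mul(Rational(-3, 7), I, Pow(2, Rational(1, 2)))))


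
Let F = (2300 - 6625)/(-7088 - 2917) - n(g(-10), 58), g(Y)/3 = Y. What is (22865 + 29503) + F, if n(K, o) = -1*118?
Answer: 105025351/2001 ≈ 52486.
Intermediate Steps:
g(Y) = 3*Y
n(K, o) = -118
F = 236983/2001 (F = (2300 - 6625)/(-7088 - 2917) - 1*(-118) = -4325/(-10005) + 118 = -4325*(-1/10005) + 118 = 865/2001 + 118 = 236983/2001 ≈ 118.43)
(22865 + 29503) + F = (22865 + 29503) + 236983/2001 = 52368 + 236983/2001 = 105025351/2001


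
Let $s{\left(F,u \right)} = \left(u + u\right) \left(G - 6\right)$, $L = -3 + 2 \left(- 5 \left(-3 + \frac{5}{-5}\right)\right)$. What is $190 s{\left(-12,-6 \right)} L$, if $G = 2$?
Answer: $337440$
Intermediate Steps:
$L = 37$ ($L = -3 + 2 \left(- 5 \left(-3 + 5 \left(- \frac{1}{5}\right)\right)\right) = -3 + 2 \left(- 5 \left(-3 - 1\right)\right) = -3 + 2 \left(\left(-5\right) \left(-4\right)\right) = -3 + 2 \cdot 20 = -3 + 40 = 37$)
$s{\left(F,u \right)} = - 8 u$ ($s{\left(F,u \right)} = \left(u + u\right) \left(2 - 6\right) = 2 u \left(-4\right) = - 8 u$)
$190 s{\left(-12,-6 \right)} L = 190 \left(\left(-8\right) \left(-6\right)\right) 37 = 190 \cdot 48 \cdot 37 = 9120 \cdot 37 = 337440$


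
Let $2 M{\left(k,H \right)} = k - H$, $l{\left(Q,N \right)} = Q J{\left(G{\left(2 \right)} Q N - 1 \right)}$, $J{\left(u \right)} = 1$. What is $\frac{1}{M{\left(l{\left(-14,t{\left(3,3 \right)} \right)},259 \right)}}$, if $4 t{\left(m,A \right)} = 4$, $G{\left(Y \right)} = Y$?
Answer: $- \frac{2}{273} \approx -0.007326$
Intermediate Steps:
$t{\left(m,A \right)} = 1$ ($t{\left(m,A \right)} = \frac{1}{4} \cdot 4 = 1$)
$l{\left(Q,N \right)} = Q$ ($l{\left(Q,N \right)} = Q 1 = Q$)
$M{\left(k,H \right)} = \frac{k}{2} - \frac{H}{2}$ ($M{\left(k,H \right)} = \frac{k - H}{2} = \frac{k}{2} - \frac{H}{2}$)
$\frac{1}{M{\left(l{\left(-14,t{\left(3,3 \right)} \right)},259 \right)}} = \frac{1}{\frac{1}{2} \left(-14\right) - \frac{259}{2}} = \frac{1}{-7 - \frac{259}{2}} = \frac{1}{- \frac{273}{2}} = - \frac{2}{273}$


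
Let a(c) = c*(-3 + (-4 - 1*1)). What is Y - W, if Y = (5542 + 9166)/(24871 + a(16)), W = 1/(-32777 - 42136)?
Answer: 1101845147/1853572359 ≈ 0.59444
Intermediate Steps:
W = -1/74913 (W = 1/(-74913) = -1/74913 ≈ -1.3349e-5)
a(c) = -8*c (a(c) = c*(-3 + (-4 - 1)) = c*(-3 - 5) = c*(-8) = -8*c)
Y = 14708/24743 (Y = (5542 + 9166)/(24871 - 8*16) = 14708/(24871 - 128) = 14708/24743 ≈ 0.59443)
Y - W = 14708/24743 - 1*(-1/74913) = 14708/24743 + 1/74913 = 1101845147/1853572359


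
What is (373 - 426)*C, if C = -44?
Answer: 2332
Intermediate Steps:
(373 - 426)*C = (373 - 426)*(-44) = -53*(-44) = 2332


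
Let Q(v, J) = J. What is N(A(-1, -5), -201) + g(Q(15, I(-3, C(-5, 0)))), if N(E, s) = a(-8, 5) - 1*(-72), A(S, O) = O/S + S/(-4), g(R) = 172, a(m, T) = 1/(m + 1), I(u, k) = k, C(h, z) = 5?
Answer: 1707/7 ≈ 243.86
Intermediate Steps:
a(m, T) = 1/(1 + m)
A(S, O) = -S/4 + O/S (A(S, O) = O/S + S*(-¼) = O/S - S/4 = -S/4 + O/S)
N(E, s) = 503/7 (N(E, s) = 1/(1 - 8) - 1*(-72) = 1/(-7) + 72 = -⅐ + 72 = 503/7)
N(A(-1, -5), -201) + g(Q(15, I(-3, C(-5, 0)))) = 503/7 + 172 = 1707/7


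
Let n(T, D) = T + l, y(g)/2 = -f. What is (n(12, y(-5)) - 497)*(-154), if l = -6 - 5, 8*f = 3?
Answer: 76384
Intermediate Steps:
f = 3/8 (f = (⅛)*3 = 3/8 ≈ 0.37500)
l = -11
y(g) = -¾ (y(g) = 2*(-1*3/8) = 2*(-3/8) = -¾)
n(T, D) = -11 + T (n(T, D) = T - 11 = -11 + T)
(n(12, y(-5)) - 497)*(-154) = ((-11 + 12) - 497)*(-154) = (1 - 497)*(-154) = -496*(-154) = 76384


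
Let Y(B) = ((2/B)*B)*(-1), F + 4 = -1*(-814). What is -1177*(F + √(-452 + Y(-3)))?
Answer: -953370 - 1177*I*√454 ≈ -9.5337e+5 - 25079.0*I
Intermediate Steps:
F = 810 (F = -4 - 1*(-814) = -4 + 814 = 810)
Y(B) = -2 (Y(B) = 2*(-1) = -2)
-1177*(F + √(-452 + Y(-3))) = -1177*(810 + √(-452 - 2)) = -1177*(810 + √(-454)) = -1177*(810 + I*√454) = -953370 - 1177*I*√454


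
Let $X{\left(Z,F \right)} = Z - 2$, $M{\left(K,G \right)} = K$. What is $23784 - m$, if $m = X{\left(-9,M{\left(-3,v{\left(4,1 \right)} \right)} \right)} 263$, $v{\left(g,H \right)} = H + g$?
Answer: $26677$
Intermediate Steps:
$X{\left(Z,F \right)} = -2 + Z$ ($X{\left(Z,F \right)} = Z - 2 = -2 + Z$)
$m = -2893$ ($m = \left(-2 - 9\right) 263 = \left(-11\right) 263 = -2893$)
$23784 - m = 23784 - -2893 = 23784 + 2893 = 26677$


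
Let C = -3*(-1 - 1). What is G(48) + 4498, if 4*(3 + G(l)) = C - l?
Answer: 8969/2 ≈ 4484.5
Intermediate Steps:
C = 6 (C = -3*(-2) = 6)
G(l) = -3/2 - l/4 (G(l) = -3 + (6 - l)/4 = -3 + (3/2 - l/4) = -3/2 - l/4)
G(48) + 4498 = (-3/2 - ¼*48) + 4498 = (-3/2 - 12) + 4498 = -27/2 + 4498 = 8969/2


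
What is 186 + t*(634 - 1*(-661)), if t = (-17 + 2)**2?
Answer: 291561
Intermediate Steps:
t = 225 (t = (-15)**2 = 225)
186 + t*(634 - 1*(-661)) = 186 + 225*(634 - 1*(-661)) = 186 + 225*(634 + 661) = 186 + 225*1295 = 186 + 291375 = 291561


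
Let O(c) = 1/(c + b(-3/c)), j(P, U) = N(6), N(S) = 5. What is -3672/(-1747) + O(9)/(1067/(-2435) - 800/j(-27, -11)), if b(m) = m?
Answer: 37284997989/17744876474 ≈ 2.1012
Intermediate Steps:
j(P, U) = 5
O(c) = 1/(c - 3/c)
-3672/(-1747) + O(9)/(1067/(-2435) - 800/j(-27, -11)) = -3672/(-1747) + (9/(-3 + 9²))/(1067/(-2435) - 800/5) = -3672*(-1/1747) + (9/(-3 + 81))/(1067*(-1/2435) - 800*⅕) = 3672/1747 + (9/78)/(-1067/2435 - 160) = 3672/1747 + (9*(1/78))/(-390667/2435) = 3672/1747 + (3/26)*(-2435/390667) = 3672/1747 - 7305/10157342 = 37284997989/17744876474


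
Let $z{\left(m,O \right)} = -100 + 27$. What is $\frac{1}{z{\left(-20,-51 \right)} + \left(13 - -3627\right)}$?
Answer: $\frac{1}{3567} \approx 0.00028035$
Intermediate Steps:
$z{\left(m,O \right)} = -73$
$\frac{1}{z{\left(-20,-51 \right)} + \left(13 - -3627\right)} = \frac{1}{-73 + \left(13 - -3627\right)} = \frac{1}{-73 + \left(13 + 3627\right)} = \frac{1}{-73 + 3640} = \frac{1}{3567}$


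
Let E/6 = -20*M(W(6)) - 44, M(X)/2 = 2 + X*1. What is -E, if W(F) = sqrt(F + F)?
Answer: 744 + 480*sqrt(3) ≈ 1575.4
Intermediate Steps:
W(F) = sqrt(2)*sqrt(F) (W(F) = sqrt(2*F) = sqrt(2)*sqrt(F))
M(X) = 4 + 2*X (M(X) = 2*(2 + X*1) = 2*(2 + X) = 4 + 2*X)
E = -744 - 480*sqrt(3) (E = 6*(-20*(4 + 2*(sqrt(2)*sqrt(6))) - 44) = 6*(-20*(4 + 2*(2*sqrt(3))) - 44) = 6*(-20*(4 + 4*sqrt(3)) - 44) = 6*((-80 - 80*sqrt(3)) - 44) = 6*(-124 - 80*sqrt(3)) = -744 - 480*sqrt(3) ≈ -1575.4)
-E = -(-744 - 480*sqrt(3)) = 744 + 480*sqrt(3)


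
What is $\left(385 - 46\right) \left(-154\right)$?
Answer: $-52206$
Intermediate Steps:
$\left(385 - 46\right) \left(-154\right) = 339 \left(-154\right) = -52206$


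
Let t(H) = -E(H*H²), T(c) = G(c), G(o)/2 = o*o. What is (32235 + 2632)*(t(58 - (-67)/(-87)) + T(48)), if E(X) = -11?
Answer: 161050673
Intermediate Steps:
G(o) = 2*o² (G(o) = 2*(o*o) = 2*o²)
T(c) = 2*c²
t(H) = 11 (t(H) = -1*(-11) = 11)
(32235 + 2632)*(t(58 - (-67)/(-87)) + T(48)) = (32235 + 2632)*(11 + 2*48²) = 34867*(11 + 2*2304) = 34867*(11 + 4608) = 34867*4619 = 161050673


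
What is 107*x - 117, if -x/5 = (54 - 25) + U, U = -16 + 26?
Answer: -20982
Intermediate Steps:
U = 10
x = -195 (x = -5*((54 - 25) + 10) = -5*(29 + 10) = -5*39 = -195)
107*x - 117 = 107*(-195) - 117 = -20865 - 117 = -20982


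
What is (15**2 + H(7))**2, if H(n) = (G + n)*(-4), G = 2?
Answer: 35721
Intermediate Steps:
H(n) = -8 - 4*n (H(n) = (2 + n)*(-4) = -8 - 4*n)
(15**2 + H(7))**2 = (15**2 + (-8 - 4*7))**2 = (225 + (-8 - 28))**2 = (225 - 36)**2 = 189**2 = 35721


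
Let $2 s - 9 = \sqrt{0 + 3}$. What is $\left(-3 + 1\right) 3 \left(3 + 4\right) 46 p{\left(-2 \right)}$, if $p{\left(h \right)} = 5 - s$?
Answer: $-966 + 966 \sqrt{3} \approx 707.16$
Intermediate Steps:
$s = \frac{9}{2} + \frac{\sqrt{3}}{2}$ ($s = \frac{9}{2} + \frac{\sqrt{0 + 3}}{2} = \frac{9}{2} + \frac{\sqrt{3}}{2} \approx 5.366$)
$p{\left(h \right)} = \frac{1}{2} - \frac{\sqrt{3}}{2}$ ($p{\left(h \right)} = 5 - \left(\frac{9}{2} + \frac{\sqrt{3}}{2}\right) = \frac{1}{2} - \frac{\sqrt{3}}{2}$)
$\left(-3 + 1\right) 3 \left(3 + 4\right) 46 p{\left(-2 \right)} = \left(-3 + 1\right) 3 \left(3 + 4\right) 46 \left(\frac{1}{2} - \frac{\sqrt{3}}{2}\right) = - 2 \cdot 3 \cdot 7 \cdot 46 \left(\frac{1}{2} - \frac{\sqrt{3}}{2}\right) = \left(-2\right) 21 \cdot 46 \left(\frac{1}{2} - \frac{\sqrt{3}}{2}\right) = \left(-42\right) 46 \left(\frac{1}{2} - \frac{\sqrt{3}}{2}\right) = - 1932 \left(\frac{1}{2} - \frac{\sqrt{3}}{2}\right) = -966 + 966 \sqrt{3}$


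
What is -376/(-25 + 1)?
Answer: 47/3 ≈ 15.667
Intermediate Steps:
-376/(-25 + 1) = -376/(-24) = -376*(-1/24) = 47/3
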